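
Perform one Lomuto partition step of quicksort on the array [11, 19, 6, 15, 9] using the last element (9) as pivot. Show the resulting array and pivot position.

Lomuto partition with pivot = 9:

Initial array: [11, 19, 6, 15, 9]

arr[0]=11 > 9: no swap
arr[1]=19 > 9: no swap
arr[2]=6 <= 9: swap with position 0, array becomes [6, 19, 11, 15, 9]
arr[3]=15 > 9: no swap

Place pivot at position 1: [6, 9, 11, 15, 19]
Pivot position: 1

After partitioning with pivot 9, the array becomes [6, 9, 11, 15, 19]. The pivot is placed at index 1. All elements to the left of the pivot are <= 9, and all elements to the right are > 9.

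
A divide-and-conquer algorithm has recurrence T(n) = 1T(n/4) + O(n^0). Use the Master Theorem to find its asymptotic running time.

Master Theorem for T(n) = 1T(n/4) + O(n^0):

a = 1, b = 4, c = 0
log_b(a) = log_4(1) = 0.0000

Case 2: c = 0 = log_4(1) = 0.0000
T(n) = O(n^0 log n) = O(log n)

For T(n) = 1T(n/4) + O(n^0): log_4(1) = 0.0000. This is Case 2 of the Master Theorem (c = log_b(a), equal work at all levels), giving O(log n).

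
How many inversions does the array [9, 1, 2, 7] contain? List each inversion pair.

Finding inversions in [9, 1, 2, 7]:

(0, 1): arr[0]=9 > arr[1]=1
(0, 2): arr[0]=9 > arr[2]=2
(0, 3): arr[0]=9 > arr[3]=7

Total inversions: 3

The array has 3 inversion(s): (0,1), (0,2), (0,3). Each pair (i,j) satisfies i < j and arr[i] > arr[j].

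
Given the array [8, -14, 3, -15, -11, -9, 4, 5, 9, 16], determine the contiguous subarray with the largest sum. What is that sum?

Using Kadane's algorithm on [8, -14, 3, -15, -11, -9, 4, 5, 9, 16]:

Scanning through the array:
Position 1 (value -14): max_ending_here = -6, max_so_far = 8
Position 2 (value 3): max_ending_here = 3, max_so_far = 8
Position 3 (value -15): max_ending_here = -12, max_so_far = 8
Position 4 (value -11): max_ending_here = -11, max_so_far = 8
Position 5 (value -9): max_ending_here = -9, max_so_far = 8
Position 6 (value 4): max_ending_here = 4, max_so_far = 8
Position 7 (value 5): max_ending_here = 9, max_so_far = 9
Position 8 (value 9): max_ending_here = 18, max_so_far = 18
Position 9 (value 16): max_ending_here = 34, max_so_far = 34

Maximum subarray: [4, 5, 9, 16]
Maximum sum: 34

The maximum subarray is [4, 5, 9, 16] with sum 34. This subarray runs from index 6 to index 9.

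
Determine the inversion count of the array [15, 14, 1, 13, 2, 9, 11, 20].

Finding inversions in [15, 14, 1, 13, 2, 9, 11, 20]:

(0, 1): arr[0]=15 > arr[1]=14
(0, 2): arr[0]=15 > arr[2]=1
(0, 3): arr[0]=15 > arr[3]=13
(0, 4): arr[0]=15 > arr[4]=2
(0, 5): arr[0]=15 > arr[5]=9
(0, 6): arr[0]=15 > arr[6]=11
(1, 2): arr[1]=14 > arr[2]=1
(1, 3): arr[1]=14 > arr[3]=13
(1, 4): arr[1]=14 > arr[4]=2
(1, 5): arr[1]=14 > arr[5]=9
(1, 6): arr[1]=14 > arr[6]=11
(3, 4): arr[3]=13 > arr[4]=2
(3, 5): arr[3]=13 > arr[5]=9
(3, 6): arr[3]=13 > arr[6]=11

Total inversions: 14

The array has 14 inversion(s): (0,1), (0,2), (0,3), (0,4), (0,5), (0,6), (1,2), (1,3), (1,4), (1,5), (1,6), (3,4), (3,5), (3,6). Each pair (i,j) satisfies i < j and arr[i] > arr[j].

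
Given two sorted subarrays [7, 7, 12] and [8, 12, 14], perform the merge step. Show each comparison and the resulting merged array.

Merging process:

Compare 7 vs 8: take 7 from left. Merged: [7]
Compare 7 vs 8: take 7 from left. Merged: [7, 7]
Compare 12 vs 8: take 8 from right. Merged: [7, 7, 8]
Compare 12 vs 12: take 12 from left. Merged: [7, 7, 8, 12]
Append remaining from right: [12, 14]. Merged: [7, 7, 8, 12, 12, 14]

Final merged array: [7, 7, 8, 12, 12, 14]
Total comparisons: 4

The merged array is [7, 7, 8, 12, 12, 14], requiring 4 comparisons. The merge step runs in O(n) time where n is the total number of elements.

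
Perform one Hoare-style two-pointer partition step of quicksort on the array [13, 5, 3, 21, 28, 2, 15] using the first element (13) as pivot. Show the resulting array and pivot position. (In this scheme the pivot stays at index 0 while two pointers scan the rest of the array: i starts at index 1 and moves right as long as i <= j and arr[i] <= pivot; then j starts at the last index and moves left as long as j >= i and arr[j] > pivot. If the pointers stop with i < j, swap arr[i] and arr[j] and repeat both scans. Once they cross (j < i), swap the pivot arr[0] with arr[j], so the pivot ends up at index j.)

Hoare-style two-pointer partition with pivot = 13:

Initial array: [13, 5, 3, 21, 28, 2, 15]

Pointers start at i = 1, j = 6.
i stops at index 3 (arr[3]=21 > 13), j stops at index 5 (arr[5]=2 <= 13): swap arr[3] and arr[5], array becomes [13, 5, 3, 2, 28, 21, 15]
i ends at 4, j ends at 3: the pointers have crossed (j < i), so scanning stops.

Swap pivot arr[0] with arr[3] to place pivot at position 3: [2, 5, 3, 13, 28, 21, 15]
Pivot position: 3

After partitioning with pivot 13, the array becomes [2, 5, 3, 13, 28, 21, 15]. The pivot is placed at index 3. All elements to the left of the pivot are <= 13, and all elements to the right are > 13.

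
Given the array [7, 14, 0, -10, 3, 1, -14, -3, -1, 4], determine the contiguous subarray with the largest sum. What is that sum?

Using Kadane's algorithm on [7, 14, 0, -10, 3, 1, -14, -3, -1, 4]:

Scanning through the array:
Position 1 (value 14): max_ending_here = 21, max_so_far = 21
Position 2 (value 0): max_ending_here = 21, max_so_far = 21
Position 3 (value -10): max_ending_here = 11, max_so_far = 21
Position 4 (value 3): max_ending_here = 14, max_so_far = 21
Position 5 (value 1): max_ending_here = 15, max_so_far = 21
Position 6 (value -14): max_ending_here = 1, max_so_far = 21
Position 7 (value -3): max_ending_here = -2, max_so_far = 21
Position 8 (value -1): max_ending_here = -1, max_so_far = 21
Position 9 (value 4): max_ending_here = 4, max_so_far = 21

Maximum subarray: [7, 14]
Maximum sum: 21

The maximum subarray is [7, 14] with sum 21. This subarray runs from index 0 to index 1.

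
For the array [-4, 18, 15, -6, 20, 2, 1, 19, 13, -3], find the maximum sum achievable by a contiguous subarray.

Using Kadane's algorithm on [-4, 18, 15, -6, 20, 2, 1, 19, 13, -3]:

Scanning through the array:
Position 1 (value 18): max_ending_here = 18, max_so_far = 18
Position 2 (value 15): max_ending_here = 33, max_so_far = 33
Position 3 (value -6): max_ending_here = 27, max_so_far = 33
Position 4 (value 20): max_ending_here = 47, max_so_far = 47
Position 5 (value 2): max_ending_here = 49, max_so_far = 49
Position 6 (value 1): max_ending_here = 50, max_so_far = 50
Position 7 (value 19): max_ending_here = 69, max_so_far = 69
Position 8 (value 13): max_ending_here = 82, max_so_far = 82
Position 9 (value -3): max_ending_here = 79, max_so_far = 82

Maximum subarray: [18, 15, -6, 20, 2, 1, 19, 13]
Maximum sum: 82

The maximum subarray is [18, 15, -6, 20, 2, 1, 19, 13] with sum 82. This subarray runs from index 1 to index 8.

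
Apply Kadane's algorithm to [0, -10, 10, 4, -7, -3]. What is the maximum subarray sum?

Using Kadane's algorithm on [0, -10, 10, 4, -7, -3]:

Scanning through the array:
Position 1 (value -10): max_ending_here = -10, max_so_far = 0
Position 2 (value 10): max_ending_here = 10, max_so_far = 10
Position 3 (value 4): max_ending_here = 14, max_so_far = 14
Position 4 (value -7): max_ending_here = 7, max_so_far = 14
Position 5 (value -3): max_ending_here = 4, max_so_far = 14

Maximum subarray: [10, 4]
Maximum sum: 14

The maximum subarray is [10, 4] with sum 14. This subarray runs from index 2 to index 3.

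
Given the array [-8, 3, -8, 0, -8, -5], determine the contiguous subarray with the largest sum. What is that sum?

Using Kadane's algorithm on [-8, 3, -8, 0, -8, -5]:

Scanning through the array:
Position 1 (value 3): max_ending_here = 3, max_so_far = 3
Position 2 (value -8): max_ending_here = -5, max_so_far = 3
Position 3 (value 0): max_ending_here = 0, max_so_far = 3
Position 4 (value -8): max_ending_here = -8, max_so_far = 3
Position 5 (value -5): max_ending_here = -5, max_so_far = 3

Maximum subarray: [3]
Maximum sum: 3

The maximum subarray is [3] with sum 3. This subarray runs from index 1 to index 1.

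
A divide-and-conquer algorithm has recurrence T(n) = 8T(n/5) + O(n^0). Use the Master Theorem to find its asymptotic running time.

Master Theorem for T(n) = 8T(n/5) + O(n^0):

a = 8, b = 5, c = 0
log_b(a) = log_5(8) = 1.2920

Case 1: c = 0 < log_5(8) = 1.2920
T(n) = O(n^(log_5 8))

For T(n) = 8T(n/5) + O(n^0): log_5(8) = 1.2920. This is Case 1 of the Master Theorem (c < log_b(a), work dominated by leaves), giving O(n^(log_5 8)).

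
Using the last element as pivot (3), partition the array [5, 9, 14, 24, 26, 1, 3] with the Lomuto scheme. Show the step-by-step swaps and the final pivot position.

Lomuto partition with pivot = 3:

Initial array: [5, 9, 14, 24, 26, 1, 3]

arr[0]=5 > 3: no swap
arr[1]=9 > 3: no swap
arr[2]=14 > 3: no swap
arr[3]=24 > 3: no swap
arr[4]=26 > 3: no swap
arr[5]=1 <= 3: swap with position 0, array becomes [1, 9, 14, 24, 26, 5, 3]

Place pivot at position 1: [1, 3, 14, 24, 26, 5, 9]
Pivot position: 1

After partitioning with pivot 3, the array becomes [1, 3, 14, 24, 26, 5, 9]. The pivot is placed at index 1. All elements to the left of the pivot are <= 3, and all elements to the right are > 3.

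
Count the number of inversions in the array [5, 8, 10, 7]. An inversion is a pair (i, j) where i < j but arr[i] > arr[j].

Finding inversions in [5, 8, 10, 7]:

(1, 3): arr[1]=8 > arr[3]=7
(2, 3): arr[2]=10 > arr[3]=7

Total inversions: 2

The array has 2 inversion(s): (1,3), (2,3). Each pair (i,j) satisfies i < j and arr[i] > arr[j].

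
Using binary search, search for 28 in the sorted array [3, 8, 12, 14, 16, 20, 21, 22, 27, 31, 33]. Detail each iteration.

Binary search for 28 in [3, 8, 12, 14, 16, 20, 21, 22, 27, 31, 33]:

lo=0, hi=10, mid=5, arr[mid]=20 -> 20 < 28, search right half
lo=6, hi=10, mid=8, arr[mid]=27 -> 27 < 28, search right half
lo=9, hi=10, mid=9, arr[mid]=31 -> 31 > 28, search left half
lo=9 > hi=8, target 28 not found

Binary search determines that 28 is not in the array after 3 comparisons. The search space was exhausted without finding the target.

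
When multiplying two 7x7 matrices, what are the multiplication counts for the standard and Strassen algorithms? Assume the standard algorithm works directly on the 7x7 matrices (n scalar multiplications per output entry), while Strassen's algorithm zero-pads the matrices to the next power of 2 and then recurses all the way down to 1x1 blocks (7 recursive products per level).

Matrix multiplication for 7x7 matrices:

Strassen's algorithm requires power-of-2 dimensions. Pad 7x7 to 8x8 (next power of 2).

Standard algorithm: 7^3 = 343 multiplications
Strassen's algorithm: 7^(log2(8)) = 7^3 = 343 multiplications
Savings: 343 - 343 = 0 multiplications

Standard: 343 multiplications (7^3). Strassen: 343 multiplications (7^3, after padding to 8x8). Strassen reduces 8 recursive multiplications to 7 at each level.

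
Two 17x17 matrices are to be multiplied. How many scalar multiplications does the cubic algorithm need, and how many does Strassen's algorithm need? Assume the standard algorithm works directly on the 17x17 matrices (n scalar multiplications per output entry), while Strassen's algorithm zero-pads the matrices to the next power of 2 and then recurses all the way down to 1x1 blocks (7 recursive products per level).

Matrix multiplication for 17x17 matrices:

Strassen's algorithm requires power-of-2 dimensions. Pad 17x17 to 32x32 (next power of 2).

Standard algorithm: 17^3 = 4913 multiplications
Strassen's algorithm: 7^(log2(32)) = 7^5 = 16807 multiplications
Difference: 4913 - 16807 = -11894 (Strassen uses MORE here due to padding overhead — for small or just-over-power-of-2 n, padding can outweigh the per-level savings)

Standard: 4913 multiplications (17^3). Strassen: 16807 multiplications (7^5, after padding to 32x32). Strassen reduces 8 recursive multiplications to 7 at each level.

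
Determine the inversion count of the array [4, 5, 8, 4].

Finding inversions in [4, 5, 8, 4]:

(1, 3): arr[1]=5 > arr[3]=4
(2, 3): arr[2]=8 > arr[3]=4

Total inversions: 2

The array has 2 inversion(s): (1,3), (2,3). Each pair (i,j) satisfies i < j and arr[i] > arr[j].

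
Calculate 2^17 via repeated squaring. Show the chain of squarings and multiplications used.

Computing 2^17 by squaring (build up from 2^1; each line after the first costs one multiplication):

2^1 = 2
2^2 = (2^1)^2 = 2^2 = 4
2^4 = (2^2)^2 = 4^2 = 16
2^8 = (2^4)^2 = 16^2 = 256
2^16 = (2^8)^2 = 256^2 = 65536
2^17 = 2 * 2^16 = 2 * 65536 = 131072

Result: 131072
Multiplications needed: 5 (5 lines after 2^1)

2^17 = 131072. Using exponentiation by squaring, this requires 5 multiplications. The key idea: if the exponent is even, square the half-power; if odd, multiply by the base once.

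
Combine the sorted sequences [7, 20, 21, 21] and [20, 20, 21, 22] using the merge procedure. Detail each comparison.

Merging process:

Compare 7 vs 20: take 7 from left. Merged: [7]
Compare 20 vs 20: take 20 from left. Merged: [7, 20]
Compare 21 vs 20: take 20 from right. Merged: [7, 20, 20]
Compare 21 vs 20: take 20 from right. Merged: [7, 20, 20, 20]
Compare 21 vs 21: take 21 from left. Merged: [7, 20, 20, 20, 21]
Compare 21 vs 21: take 21 from left. Merged: [7, 20, 20, 20, 21, 21]
Append remaining from right: [21, 22]. Merged: [7, 20, 20, 20, 21, 21, 21, 22]

Final merged array: [7, 20, 20, 20, 21, 21, 21, 22]
Total comparisons: 6

The merged array is [7, 20, 20, 20, 21, 21, 21, 22], requiring 6 comparisons. The merge step runs in O(n) time where n is the total number of elements.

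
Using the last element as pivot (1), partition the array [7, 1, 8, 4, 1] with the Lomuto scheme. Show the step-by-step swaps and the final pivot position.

Lomuto partition with pivot = 1:

Initial array: [7, 1, 8, 4, 1]

arr[0]=7 > 1: no swap
arr[1]=1 <= 1: swap with position 0, array becomes [1, 7, 8, 4, 1]
arr[2]=8 > 1: no swap
arr[3]=4 > 1: no swap

Place pivot at position 1: [1, 1, 8, 4, 7]
Pivot position: 1

After partitioning with pivot 1, the array becomes [1, 1, 8, 4, 7]. The pivot is placed at index 1. All elements to the left of the pivot are <= 1, and all elements to the right are > 1.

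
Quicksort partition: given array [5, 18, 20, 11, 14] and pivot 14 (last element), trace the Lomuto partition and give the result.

Lomuto partition with pivot = 14:

Initial array: [5, 18, 20, 11, 14]

arr[0]=5 <= 14: swap with position 0, array becomes [5, 18, 20, 11, 14]
arr[1]=18 > 14: no swap
arr[2]=20 > 14: no swap
arr[3]=11 <= 14: swap with position 1, array becomes [5, 11, 20, 18, 14]

Place pivot at position 2: [5, 11, 14, 18, 20]
Pivot position: 2

After partitioning with pivot 14, the array becomes [5, 11, 14, 18, 20]. The pivot is placed at index 2. All elements to the left of the pivot are <= 14, and all elements to the right are > 14.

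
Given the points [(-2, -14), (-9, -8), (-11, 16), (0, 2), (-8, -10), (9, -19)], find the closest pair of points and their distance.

Computing all pairwise distances among 6 points:

d((-2, -14), (-9, -8)) = 9.2195
d((-2, -14), (-11, 16)) = 31.3209
d((-2, -14), (0, 2)) = 16.1245
d((-2, -14), (-8, -10)) = 7.2111
d((-2, -14), (9, -19)) = 12.083
d((-9, -8), (-11, 16)) = 24.0832
d((-9, -8), (0, 2)) = 13.4536
d((-9, -8), (-8, -10)) = 2.2361 <-- minimum
d((-9, -8), (9, -19)) = 21.095
d((-11, 16), (0, 2)) = 17.8045
d((-11, 16), (-8, -10)) = 26.1725
d((-11, 16), (9, -19)) = 40.3113
d((0, 2), (-8, -10)) = 14.4222
d((0, 2), (9, -19)) = 22.8473
d((-8, -10), (9, -19)) = 19.2354

Closest pair: (-9, -8) and (-8, -10) with distance 2.2361

The closest pair is (-9, -8) and (-8, -10) with Euclidean distance 2.2361. For 6 points, brute-force pairwise comparison is shown above. For large n, the divide-and-conquer algorithm (sort by x, recurse on halves, check the dividing strip) achieves O(n log n).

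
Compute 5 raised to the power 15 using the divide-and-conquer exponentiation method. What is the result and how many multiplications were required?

Computing 5^15 by squaring (build up from 5^1; each line after the first costs one multiplication):

5^1 = 5
5^2 = (5^1)^2 = 5^2 = 25
5^3 = 5 * 5^2 = 5 * 25 = 125
5^6 = (5^3)^2 = 125^2 = 15625
5^7 = 5 * 5^6 = 5 * 15625 = 78125
5^14 = (5^7)^2 = 78125^2 = 6103515625
5^15 = 5 * 5^14 = 5 * 6103515625 = 30517578125

Result: 30517578125
Multiplications needed: 6 (6 lines after 5^1)

5^15 = 30517578125. Using exponentiation by squaring, this requires 6 multiplications. The key idea: if the exponent is even, square the half-power; if odd, multiply by the base once.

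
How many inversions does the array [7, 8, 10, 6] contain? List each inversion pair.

Finding inversions in [7, 8, 10, 6]:

(0, 3): arr[0]=7 > arr[3]=6
(1, 3): arr[1]=8 > arr[3]=6
(2, 3): arr[2]=10 > arr[3]=6

Total inversions: 3

The array has 3 inversion(s): (0,3), (1,3), (2,3). Each pair (i,j) satisfies i < j and arr[i] > arr[j].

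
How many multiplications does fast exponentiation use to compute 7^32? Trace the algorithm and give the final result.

Computing 7^32 by squaring (build up from 7^1; each line after the first costs one multiplication):

7^1 = 7
7^2 = (7^1)^2 = 7^2 = 49
7^4 = (7^2)^2 = 49^2 = 2401
7^8 = (7^4)^2 = 2401^2 = 5764801
7^16 = (7^8)^2 = 5764801^2 = 33232930569601
7^32 = (7^16)^2 = 33232930569601^2 = 1104427674243920646305299201

Result: 1104427674243920646305299201
Multiplications needed: 5 (5 lines after 7^1)

7^32 = 1104427674243920646305299201. Using exponentiation by squaring, this requires 5 multiplications. The key idea: if the exponent is even, square the half-power; if odd, multiply by the base once.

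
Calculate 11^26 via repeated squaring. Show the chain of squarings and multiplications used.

Computing 11^26 by squaring (build up from 11^1; each line after the first costs one multiplication):

11^1 = 11
11^2 = (11^1)^2 = 11^2 = 121
11^3 = 11 * 11^2 = 11 * 121 = 1331
11^6 = (11^3)^2 = 1331^2 = 1771561
11^12 = (11^6)^2 = 1771561^2 = 3138428376721
11^13 = 11 * 11^12 = 11 * 3138428376721 = 34522712143931
11^26 = (11^13)^2 = 34522712143931^2 = 1191817653772720942460132761

Result: 1191817653772720942460132761
Multiplications needed: 6 (6 lines after 11^1)

11^26 = 1191817653772720942460132761. Using exponentiation by squaring, this requires 6 multiplications. The key idea: if the exponent is even, square the half-power; if odd, multiply by the base once.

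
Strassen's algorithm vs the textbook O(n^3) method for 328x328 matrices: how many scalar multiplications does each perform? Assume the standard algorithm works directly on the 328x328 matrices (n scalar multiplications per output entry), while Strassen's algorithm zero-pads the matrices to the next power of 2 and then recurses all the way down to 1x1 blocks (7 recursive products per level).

Matrix multiplication for 328x328 matrices:

Strassen's algorithm requires power-of-2 dimensions. Pad 328x328 to 512x512 (next power of 2).

Standard algorithm: 328^3 = 35287552 multiplications
Strassen's algorithm: 7^(log2(512)) = 7^9 = 40353607 multiplications
Difference: 35287552 - 40353607 = -5066055 (Strassen uses MORE here due to padding overhead — for small or just-over-power-of-2 n, padding can outweigh the per-level savings)

Standard: 35287552 multiplications (328^3). Strassen: 40353607 multiplications (7^9, after padding to 512x512). Strassen reduces 8 recursive multiplications to 7 at each level.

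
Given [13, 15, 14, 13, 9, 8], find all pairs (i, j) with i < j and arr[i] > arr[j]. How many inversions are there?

Finding inversions in [13, 15, 14, 13, 9, 8]:

(0, 4): arr[0]=13 > arr[4]=9
(0, 5): arr[0]=13 > arr[5]=8
(1, 2): arr[1]=15 > arr[2]=14
(1, 3): arr[1]=15 > arr[3]=13
(1, 4): arr[1]=15 > arr[4]=9
(1, 5): arr[1]=15 > arr[5]=8
(2, 3): arr[2]=14 > arr[3]=13
(2, 4): arr[2]=14 > arr[4]=9
(2, 5): arr[2]=14 > arr[5]=8
(3, 4): arr[3]=13 > arr[4]=9
(3, 5): arr[3]=13 > arr[5]=8
(4, 5): arr[4]=9 > arr[5]=8

Total inversions: 12

The array has 12 inversion(s): (0,4), (0,5), (1,2), (1,3), (1,4), (1,5), (2,3), (2,4), (2,5), (3,4), (3,5), (4,5). Each pair (i,j) satisfies i < j and arr[i] > arr[j].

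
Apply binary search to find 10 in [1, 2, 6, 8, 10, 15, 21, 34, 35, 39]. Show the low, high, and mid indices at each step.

Binary search for 10 in [1, 2, 6, 8, 10, 15, 21, 34, 35, 39]:

lo=0, hi=9, mid=4, arr[mid]=10 -> Found target at index 4!

Binary search finds 10 at index 4 after 1 comparisons. The search repeatedly halves the search space by comparing with the middle element.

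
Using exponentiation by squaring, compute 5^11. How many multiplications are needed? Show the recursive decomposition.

Computing 5^11 by squaring (build up from 5^1; each line after the first costs one multiplication):

5^1 = 5
5^2 = (5^1)^2 = 5^2 = 25
5^4 = (5^2)^2 = 25^2 = 625
5^5 = 5 * 5^4 = 5 * 625 = 3125
5^10 = (5^5)^2 = 3125^2 = 9765625
5^11 = 5 * 5^10 = 5 * 9765625 = 48828125

Result: 48828125
Multiplications needed: 5 (5 lines after 5^1)

5^11 = 48828125. Using exponentiation by squaring, this requires 5 multiplications. The key idea: if the exponent is even, square the half-power; if odd, multiply by the base once.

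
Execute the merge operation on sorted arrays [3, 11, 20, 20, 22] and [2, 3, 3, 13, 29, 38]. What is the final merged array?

Merging process:

Compare 3 vs 2: take 2 from right. Merged: [2]
Compare 3 vs 3: take 3 from left. Merged: [2, 3]
Compare 11 vs 3: take 3 from right. Merged: [2, 3, 3]
Compare 11 vs 3: take 3 from right. Merged: [2, 3, 3, 3]
Compare 11 vs 13: take 11 from left. Merged: [2, 3, 3, 3, 11]
Compare 20 vs 13: take 13 from right. Merged: [2, 3, 3, 3, 11, 13]
Compare 20 vs 29: take 20 from left. Merged: [2, 3, 3, 3, 11, 13, 20]
Compare 20 vs 29: take 20 from left. Merged: [2, 3, 3, 3, 11, 13, 20, 20]
Compare 22 vs 29: take 22 from left. Merged: [2, 3, 3, 3, 11, 13, 20, 20, 22]
Append remaining from right: [29, 38]. Merged: [2, 3, 3, 3, 11, 13, 20, 20, 22, 29, 38]

Final merged array: [2, 3, 3, 3, 11, 13, 20, 20, 22, 29, 38]
Total comparisons: 9

The merged array is [2, 3, 3, 3, 11, 13, 20, 20, 22, 29, 38], requiring 9 comparisons. The merge step runs in O(n) time where n is the total number of elements.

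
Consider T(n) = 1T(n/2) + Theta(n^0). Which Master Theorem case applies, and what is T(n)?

Master Theorem for T(n) = 1T(n/2) + O(n^0):

a = 1, b = 2, c = 0
log_b(a) = log_2(1) = 0.0000

Case 2: c = 0 = log_2(1) = 0.0000
T(n) = O(n^0 log n) = O(log n)

For T(n) = 1T(n/2) + O(n^0): log_2(1) = 0.0000. This is Case 2 of the Master Theorem (c = log_b(a), equal work at all levels), giving O(log n).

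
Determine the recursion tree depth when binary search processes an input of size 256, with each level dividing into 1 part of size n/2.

For divide and conquer with division factor 2:

Problem sizes at each level:
Level 0: 256
Level 1: 128
Level 2: 64
Level 3: 32
Level 4: 16
Level 5: 8
Level 6: 4
Level 7: 2
Level 8: 1

The root is level 0 and the size-1 base case is level 8 (the tree spans levels 0 through 8, i.e. 9 levels counting the root), so the depth is the number of divisions: log_2(256) = 8

The recursion tree depth is log_2(256) = 8. At each level, the problem size is divided by 2, so it takes 8 divisions to reduce to a base case of size 1. The algorithm makes 1 recursive call at each level.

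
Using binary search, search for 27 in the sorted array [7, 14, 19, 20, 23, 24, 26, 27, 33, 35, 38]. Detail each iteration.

Binary search for 27 in [7, 14, 19, 20, 23, 24, 26, 27, 33, 35, 38]:

lo=0, hi=10, mid=5, arr[mid]=24 -> 24 < 27, search right half
lo=6, hi=10, mid=8, arr[mid]=33 -> 33 > 27, search left half
lo=6, hi=7, mid=6, arr[mid]=26 -> 26 < 27, search right half
lo=7, hi=7, mid=7, arr[mid]=27 -> Found target at index 7!

Binary search finds 27 at index 7 after 4 comparisons. The search repeatedly halves the search space by comparing with the middle element.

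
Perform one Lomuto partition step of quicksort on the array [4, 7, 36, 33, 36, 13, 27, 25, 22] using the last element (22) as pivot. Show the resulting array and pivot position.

Lomuto partition with pivot = 22:

Initial array: [4, 7, 36, 33, 36, 13, 27, 25, 22]

arr[0]=4 <= 22: swap with position 0, array becomes [4, 7, 36, 33, 36, 13, 27, 25, 22]
arr[1]=7 <= 22: swap with position 1, array becomes [4, 7, 36, 33, 36, 13, 27, 25, 22]
arr[2]=36 > 22: no swap
arr[3]=33 > 22: no swap
arr[4]=36 > 22: no swap
arr[5]=13 <= 22: swap with position 2, array becomes [4, 7, 13, 33, 36, 36, 27, 25, 22]
arr[6]=27 > 22: no swap
arr[7]=25 > 22: no swap

Place pivot at position 3: [4, 7, 13, 22, 36, 36, 27, 25, 33]
Pivot position: 3

After partitioning with pivot 22, the array becomes [4, 7, 13, 22, 36, 36, 27, 25, 33]. The pivot is placed at index 3. All elements to the left of the pivot are <= 22, and all elements to the right are > 22.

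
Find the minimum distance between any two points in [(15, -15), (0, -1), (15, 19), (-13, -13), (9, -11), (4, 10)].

Computing all pairwise distances among 6 points:

d((15, -15), (0, -1)) = 20.5183
d((15, -15), (15, 19)) = 34.0
d((15, -15), (-13, -13)) = 28.0713
d((15, -15), (9, -11)) = 7.2111 <-- minimum
d((15, -15), (4, 10)) = 27.313
d((0, -1), (15, 19)) = 25.0
d((0, -1), (-13, -13)) = 17.6918
d((0, -1), (9, -11)) = 13.4536
d((0, -1), (4, 10)) = 11.7047
d((15, 19), (-13, -13)) = 42.5206
d((15, 19), (9, -11)) = 30.5941
d((15, 19), (4, 10)) = 14.2127
d((-13, -13), (9, -11)) = 22.0907
d((-13, -13), (4, 10)) = 28.6007
d((9, -11), (4, 10)) = 21.587

Closest pair: (15, -15) and (9, -11) with distance 7.2111

The closest pair is (15, -15) and (9, -11) with Euclidean distance 7.2111. For 6 points, brute-force pairwise comparison is shown above. For large n, the divide-and-conquer algorithm (sort by x, recurse on halves, check the dividing strip) achieves O(n log n).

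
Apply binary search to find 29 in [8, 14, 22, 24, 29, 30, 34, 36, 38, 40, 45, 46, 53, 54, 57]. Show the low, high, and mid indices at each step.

Binary search for 29 in [8, 14, 22, 24, 29, 30, 34, 36, 38, 40, 45, 46, 53, 54, 57]:

lo=0, hi=14, mid=7, arr[mid]=36 -> 36 > 29, search left half
lo=0, hi=6, mid=3, arr[mid]=24 -> 24 < 29, search right half
lo=4, hi=6, mid=5, arr[mid]=30 -> 30 > 29, search left half
lo=4, hi=4, mid=4, arr[mid]=29 -> Found target at index 4!

Binary search finds 29 at index 4 after 4 comparisons. The search repeatedly halves the search space by comparing with the middle element.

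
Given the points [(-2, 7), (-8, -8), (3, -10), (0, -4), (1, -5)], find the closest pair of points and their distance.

Computing all pairwise distances among 5 points:

d((-2, 7), (-8, -8)) = 16.1555
d((-2, 7), (3, -10)) = 17.72
d((-2, 7), (0, -4)) = 11.1803
d((-2, 7), (1, -5)) = 12.3693
d((-8, -8), (3, -10)) = 11.1803
d((-8, -8), (0, -4)) = 8.9443
d((-8, -8), (1, -5)) = 9.4868
d((3, -10), (0, -4)) = 6.7082
d((3, -10), (1, -5)) = 5.3852
d((0, -4), (1, -5)) = 1.4142 <-- minimum

Closest pair: (0, -4) and (1, -5) with distance 1.4142

The closest pair is (0, -4) and (1, -5) with Euclidean distance 1.4142. For 5 points, brute-force pairwise comparison is shown above. For large n, the divide-and-conquer algorithm (sort by x, recurse on halves, check the dividing strip) achieves O(n log n).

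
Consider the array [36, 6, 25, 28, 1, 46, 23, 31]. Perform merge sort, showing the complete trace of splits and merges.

Merge sort trace:

Split: [36, 6, 25, 28, 1, 46, 23, 31] -> [36, 6, 25, 28] and [1, 46, 23, 31]
  Split: [36, 6, 25, 28] -> [36, 6] and [25, 28]
    Split: [36, 6] -> [36] and [6]
    Merge: [36] + [6] -> [6, 36]
    Split: [25, 28] -> [25] and [28]
    Merge: [25] + [28] -> [25, 28]
  Merge: [6, 36] + [25, 28] -> [6, 25, 28, 36]
  Split: [1, 46, 23, 31] -> [1, 46] and [23, 31]
    Split: [1, 46] -> [1] and [46]
    Merge: [1] + [46] -> [1, 46]
    Split: [23, 31] -> [23] and [31]
    Merge: [23] + [31] -> [23, 31]
  Merge: [1, 46] + [23, 31] -> [1, 23, 31, 46]
Merge: [6, 25, 28, 36] + [1, 23, 31, 46] -> [1, 6, 23, 25, 28, 31, 36, 46]

Final sorted array: [1, 6, 23, 25, 28, 31, 36, 46]

The merge sort proceeds by recursively splitting the array and merging sorted halves.
After all merges, the sorted array is [1, 6, 23, 25, 28, 31, 36, 46].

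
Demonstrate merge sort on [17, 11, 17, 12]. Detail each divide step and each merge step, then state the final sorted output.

Merge sort trace:

Split: [17, 11, 17, 12] -> [17, 11] and [17, 12]
  Split: [17, 11] -> [17] and [11]
  Merge: [17] + [11] -> [11, 17]
  Split: [17, 12] -> [17] and [12]
  Merge: [17] + [12] -> [12, 17]
Merge: [11, 17] + [12, 17] -> [11, 12, 17, 17]

Final sorted array: [11, 12, 17, 17]

The merge sort proceeds by recursively splitting the array and merging sorted halves.
After all merges, the sorted array is [11, 12, 17, 17].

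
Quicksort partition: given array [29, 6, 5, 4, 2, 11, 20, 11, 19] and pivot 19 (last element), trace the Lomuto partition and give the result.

Lomuto partition with pivot = 19:

Initial array: [29, 6, 5, 4, 2, 11, 20, 11, 19]

arr[0]=29 > 19: no swap
arr[1]=6 <= 19: swap with position 0, array becomes [6, 29, 5, 4, 2, 11, 20, 11, 19]
arr[2]=5 <= 19: swap with position 1, array becomes [6, 5, 29, 4, 2, 11, 20, 11, 19]
arr[3]=4 <= 19: swap with position 2, array becomes [6, 5, 4, 29, 2, 11, 20, 11, 19]
arr[4]=2 <= 19: swap with position 3, array becomes [6, 5, 4, 2, 29, 11, 20, 11, 19]
arr[5]=11 <= 19: swap with position 4, array becomes [6, 5, 4, 2, 11, 29, 20, 11, 19]
arr[6]=20 > 19: no swap
arr[7]=11 <= 19: swap with position 5, array becomes [6, 5, 4, 2, 11, 11, 20, 29, 19]

Place pivot at position 6: [6, 5, 4, 2, 11, 11, 19, 29, 20]
Pivot position: 6

After partitioning with pivot 19, the array becomes [6, 5, 4, 2, 11, 11, 19, 29, 20]. The pivot is placed at index 6. All elements to the left of the pivot are <= 19, and all elements to the right are > 19.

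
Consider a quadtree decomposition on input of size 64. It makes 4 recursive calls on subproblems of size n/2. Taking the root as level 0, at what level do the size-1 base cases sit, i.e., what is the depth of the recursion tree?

For divide and conquer with division factor 2:

Problem sizes at each level:
Level 0: 64
Level 1: 32
Level 2: 16
Level 3: 8
Level 4: 4
Level 5: 2
Level 6: 1

The root is level 0 and the size-1 base case is level 6 (the tree spans levels 0 through 6, i.e. 7 levels counting the root), so the depth is the number of divisions: log_2(64) = 6

The recursion tree depth is log_2(64) = 6. At each level, the problem size is divided by 2, so it takes 6 divisions to reduce to a base case of size 1. The algorithm makes 4 recursive calls at each level.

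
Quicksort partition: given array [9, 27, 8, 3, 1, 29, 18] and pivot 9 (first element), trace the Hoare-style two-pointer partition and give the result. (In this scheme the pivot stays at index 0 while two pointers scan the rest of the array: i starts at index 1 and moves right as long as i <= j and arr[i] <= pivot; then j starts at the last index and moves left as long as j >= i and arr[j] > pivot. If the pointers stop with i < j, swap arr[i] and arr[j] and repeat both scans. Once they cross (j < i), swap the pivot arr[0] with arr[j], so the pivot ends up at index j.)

Hoare-style two-pointer partition with pivot = 9:

Initial array: [9, 27, 8, 3, 1, 29, 18]

Pointers start at i = 1, j = 6.
i stops at index 1 (arr[1]=27 > 9), j stops at index 4 (arr[4]=1 <= 9): swap arr[1] and arr[4], array becomes [9, 1, 8, 3, 27, 29, 18]
i ends at 4, j ends at 3: the pointers have crossed (j < i), so scanning stops.

Swap pivot arr[0] with arr[3] to place pivot at position 3: [3, 1, 8, 9, 27, 29, 18]
Pivot position: 3

After partitioning with pivot 9, the array becomes [3, 1, 8, 9, 27, 29, 18]. The pivot is placed at index 3. All elements to the left of the pivot are <= 9, and all elements to the right are > 9.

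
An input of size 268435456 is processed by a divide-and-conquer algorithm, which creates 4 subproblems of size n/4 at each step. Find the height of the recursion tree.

For divide and conquer with division factor 4:

Problem sizes at each level:
Level 0: 268435456
Level 1: 67108864
Level 2: 16777216
Level 3: 4194304
Level 4: 1048576
Level 5: 262144
Level 6: 65536
Level 7: 16384
Level 8: 4096
Level 9: 1024
Level 10: 256
Level 11: 64
Level 12: 16
Level 13: 4
Level 14: 1

The root is level 0 and the size-1 base case is level 14 (the tree spans levels 0 through 14, i.e. 15 levels counting the root), so the depth is the number of divisions: log_4(268435456) = 14

The recursion tree depth is log_4(268435456) = 14. At each level, the problem size is divided by 4, so it takes 14 divisions to reduce to a base case of size 1. The algorithm makes 4 recursive calls at each level.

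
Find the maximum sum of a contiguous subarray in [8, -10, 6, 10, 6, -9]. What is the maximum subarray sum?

Using Kadane's algorithm on [8, -10, 6, 10, 6, -9]:

Scanning through the array:
Position 1 (value -10): max_ending_here = -2, max_so_far = 8
Position 2 (value 6): max_ending_here = 6, max_so_far = 8
Position 3 (value 10): max_ending_here = 16, max_so_far = 16
Position 4 (value 6): max_ending_here = 22, max_so_far = 22
Position 5 (value -9): max_ending_here = 13, max_so_far = 22

Maximum subarray: [6, 10, 6]
Maximum sum: 22

The maximum subarray is [6, 10, 6] with sum 22. This subarray runs from index 2 to index 4.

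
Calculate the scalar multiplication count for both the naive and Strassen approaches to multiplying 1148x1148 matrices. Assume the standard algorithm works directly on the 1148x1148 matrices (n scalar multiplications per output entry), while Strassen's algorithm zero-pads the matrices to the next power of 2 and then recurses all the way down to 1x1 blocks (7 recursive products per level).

Matrix multiplication for 1148x1148 matrices:

Strassen's algorithm requires power-of-2 dimensions. Pad 1148x1148 to 2048x2048 (next power of 2).

Standard algorithm: 1148^3 = 1512953792 multiplications
Strassen's algorithm: 7^(log2(2048)) = 7^11 = 1977326743 multiplications
Difference: 1512953792 - 1977326743 = -464372951 (Strassen uses MORE here due to padding overhead — for small or just-over-power-of-2 n, padding can outweigh the per-level savings)

Standard: 1512953792 multiplications (1148^3). Strassen: 1977326743 multiplications (7^11, after padding to 2048x2048). Strassen reduces 8 recursive multiplications to 7 at each level.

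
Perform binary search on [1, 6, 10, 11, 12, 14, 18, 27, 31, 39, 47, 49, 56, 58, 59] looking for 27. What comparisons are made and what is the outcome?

Binary search for 27 in [1, 6, 10, 11, 12, 14, 18, 27, 31, 39, 47, 49, 56, 58, 59]:

lo=0, hi=14, mid=7, arr[mid]=27 -> Found target at index 7!

Binary search finds 27 at index 7 after 1 comparisons. The search repeatedly halves the search space by comparing with the middle element.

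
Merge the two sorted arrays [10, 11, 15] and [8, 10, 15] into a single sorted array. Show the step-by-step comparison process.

Merging process:

Compare 10 vs 8: take 8 from right. Merged: [8]
Compare 10 vs 10: take 10 from left. Merged: [8, 10]
Compare 11 vs 10: take 10 from right. Merged: [8, 10, 10]
Compare 11 vs 15: take 11 from left. Merged: [8, 10, 10, 11]
Compare 15 vs 15: take 15 from left. Merged: [8, 10, 10, 11, 15]
Append remaining from right: [15]. Merged: [8, 10, 10, 11, 15, 15]

Final merged array: [8, 10, 10, 11, 15, 15]
Total comparisons: 5

The merged array is [8, 10, 10, 11, 15, 15], requiring 5 comparisons. The merge step runs in O(n) time where n is the total number of elements.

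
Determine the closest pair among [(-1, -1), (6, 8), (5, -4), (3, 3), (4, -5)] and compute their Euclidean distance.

Computing all pairwise distances among 5 points:

d((-1, -1), (6, 8)) = 11.4018
d((-1, -1), (5, -4)) = 6.7082
d((-1, -1), (3, 3)) = 5.6569
d((-1, -1), (4, -5)) = 6.4031
d((6, 8), (5, -4)) = 12.0416
d((6, 8), (3, 3)) = 5.831
d((6, 8), (4, -5)) = 13.1529
d((5, -4), (3, 3)) = 7.2801
d((5, -4), (4, -5)) = 1.4142 <-- minimum
d((3, 3), (4, -5)) = 8.0623

Closest pair: (5, -4) and (4, -5) with distance 1.4142

The closest pair is (5, -4) and (4, -5) with Euclidean distance 1.4142. For 5 points, brute-force pairwise comparison is shown above. For large n, the divide-and-conquer algorithm (sort by x, recurse on halves, check the dividing strip) achieves O(n log n).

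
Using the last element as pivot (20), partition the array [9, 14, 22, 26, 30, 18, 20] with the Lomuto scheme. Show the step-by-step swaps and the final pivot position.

Lomuto partition with pivot = 20:

Initial array: [9, 14, 22, 26, 30, 18, 20]

arr[0]=9 <= 20: swap with position 0, array becomes [9, 14, 22, 26, 30, 18, 20]
arr[1]=14 <= 20: swap with position 1, array becomes [9, 14, 22, 26, 30, 18, 20]
arr[2]=22 > 20: no swap
arr[3]=26 > 20: no swap
arr[4]=30 > 20: no swap
arr[5]=18 <= 20: swap with position 2, array becomes [9, 14, 18, 26, 30, 22, 20]

Place pivot at position 3: [9, 14, 18, 20, 30, 22, 26]
Pivot position: 3

After partitioning with pivot 20, the array becomes [9, 14, 18, 20, 30, 22, 26]. The pivot is placed at index 3. All elements to the left of the pivot are <= 20, and all elements to the right are > 20.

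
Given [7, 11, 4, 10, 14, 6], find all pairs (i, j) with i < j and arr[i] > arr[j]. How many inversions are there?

Finding inversions in [7, 11, 4, 10, 14, 6]:

(0, 2): arr[0]=7 > arr[2]=4
(0, 5): arr[0]=7 > arr[5]=6
(1, 2): arr[1]=11 > arr[2]=4
(1, 3): arr[1]=11 > arr[3]=10
(1, 5): arr[1]=11 > arr[5]=6
(3, 5): arr[3]=10 > arr[5]=6
(4, 5): arr[4]=14 > arr[5]=6

Total inversions: 7

The array has 7 inversion(s): (0,2), (0,5), (1,2), (1,3), (1,5), (3,5), (4,5). Each pair (i,j) satisfies i < j and arr[i] > arr[j].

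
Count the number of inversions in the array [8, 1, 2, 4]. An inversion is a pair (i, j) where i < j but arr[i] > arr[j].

Finding inversions in [8, 1, 2, 4]:

(0, 1): arr[0]=8 > arr[1]=1
(0, 2): arr[0]=8 > arr[2]=2
(0, 3): arr[0]=8 > arr[3]=4

Total inversions: 3

The array has 3 inversion(s): (0,1), (0,2), (0,3). Each pair (i,j) satisfies i < j and arr[i] > arr[j].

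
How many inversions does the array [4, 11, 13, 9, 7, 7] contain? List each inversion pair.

Finding inversions in [4, 11, 13, 9, 7, 7]:

(1, 3): arr[1]=11 > arr[3]=9
(1, 4): arr[1]=11 > arr[4]=7
(1, 5): arr[1]=11 > arr[5]=7
(2, 3): arr[2]=13 > arr[3]=9
(2, 4): arr[2]=13 > arr[4]=7
(2, 5): arr[2]=13 > arr[5]=7
(3, 4): arr[3]=9 > arr[4]=7
(3, 5): arr[3]=9 > arr[5]=7

Total inversions: 8

The array has 8 inversion(s): (1,3), (1,4), (1,5), (2,3), (2,4), (2,5), (3,4), (3,5). Each pair (i,j) satisfies i < j and arr[i] > arr[j].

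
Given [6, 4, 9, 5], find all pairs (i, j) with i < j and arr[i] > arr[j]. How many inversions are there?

Finding inversions in [6, 4, 9, 5]:

(0, 1): arr[0]=6 > arr[1]=4
(0, 3): arr[0]=6 > arr[3]=5
(2, 3): arr[2]=9 > arr[3]=5

Total inversions: 3

The array has 3 inversion(s): (0,1), (0,3), (2,3). Each pair (i,j) satisfies i < j and arr[i] > arr[j].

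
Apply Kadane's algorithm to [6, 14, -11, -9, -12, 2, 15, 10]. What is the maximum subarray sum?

Using Kadane's algorithm on [6, 14, -11, -9, -12, 2, 15, 10]:

Scanning through the array:
Position 1 (value 14): max_ending_here = 20, max_so_far = 20
Position 2 (value -11): max_ending_here = 9, max_so_far = 20
Position 3 (value -9): max_ending_here = 0, max_so_far = 20
Position 4 (value -12): max_ending_here = -12, max_so_far = 20
Position 5 (value 2): max_ending_here = 2, max_so_far = 20
Position 6 (value 15): max_ending_here = 17, max_so_far = 20
Position 7 (value 10): max_ending_here = 27, max_so_far = 27

Maximum subarray: [2, 15, 10]
Maximum sum: 27

The maximum subarray is [2, 15, 10] with sum 27. This subarray runs from index 5 to index 7.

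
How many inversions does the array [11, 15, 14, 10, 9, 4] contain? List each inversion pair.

Finding inversions in [11, 15, 14, 10, 9, 4]:

(0, 3): arr[0]=11 > arr[3]=10
(0, 4): arr[0]=11 > arr[4]=9
(0, 5): arr[0]=11 > arr[5]=4
(1, 2): arr[1]=15 > arr[2]=14
(1, 3): arr[1]=15 > arr[3]=10
(1, 4): arr[1]=15 > arr[4]=9
(1, 5): arr[1]=15 > arr[5]=4
(2, 3): arr[2]=14 > arr[3]=10
(2, 4): arr[2]=14 > arr[4]=9
(2, 5): arr[2]=14 > arr[5]=4
(3, 4): arr[3]=10 > arr[4]=9
(3, 5): arr[3]=10 > arr[5]=4
(4, 5): arr[4]=9 > arr[5]=4

Total inversions: 13

The array has 13 inversion(s): (0,3), (0,4), (0,5), (1,2), (1,3), (1,4), (1,5), (2,3), (2,4), (2,5), (3,4), (3,5), (4,5). Each pair (i,j) satisfies i < j and arr[i] > arr[j].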